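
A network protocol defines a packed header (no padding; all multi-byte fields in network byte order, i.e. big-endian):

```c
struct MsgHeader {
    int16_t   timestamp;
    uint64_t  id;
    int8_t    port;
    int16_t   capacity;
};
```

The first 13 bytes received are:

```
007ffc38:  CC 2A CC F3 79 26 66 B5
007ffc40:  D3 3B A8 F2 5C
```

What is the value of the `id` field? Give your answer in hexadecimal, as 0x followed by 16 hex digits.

0xCCF3792666B5D33B

`id` follows `timestamp` (2 bytes), so it starts at byte offset 2 and occupies 8 bytes.
Bytes at offsets 2..9: CC F3 79 26 66 B5 D3 3B.
Big-endian: lowest address holds the most-significant byte.
The bytes are already most-significant first: 0xCCF3792666B5D33B.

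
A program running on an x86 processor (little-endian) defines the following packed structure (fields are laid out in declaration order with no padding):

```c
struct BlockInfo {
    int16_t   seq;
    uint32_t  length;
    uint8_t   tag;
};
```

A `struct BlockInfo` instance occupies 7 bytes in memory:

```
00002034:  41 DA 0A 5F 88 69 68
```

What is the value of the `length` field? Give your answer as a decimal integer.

`length` follows `seq` (2 bytes), so it starts at byte offset 2 and occupies 4 bytes.
Bytes at offsets 2..5: 0A 5F 88 69.
Little-endian stores the least-significant byte at the lowest address.
Reassemble most-significant byte first: 69 88 5F 0A → 0x69885F0A.
0x69885F0A = 1770544906.

1770544906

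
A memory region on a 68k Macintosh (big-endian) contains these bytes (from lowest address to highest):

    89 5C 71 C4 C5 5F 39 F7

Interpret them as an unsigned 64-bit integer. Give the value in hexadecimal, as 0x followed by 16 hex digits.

0x895C71C4C55F39F7

Big-endian: lowest address holds the most-significant byte.
The bytes are already most-significant first: 0x895C71C4C55F39F7.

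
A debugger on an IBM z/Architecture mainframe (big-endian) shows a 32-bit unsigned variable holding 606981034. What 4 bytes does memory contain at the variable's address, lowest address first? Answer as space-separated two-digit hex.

24 2D CB AA

606981034 in hexadecimal, padded to 32 bits, is 0x242DCBAA.
Split into bytes (most-significant first): 24 2D CB AA.
Big-endian stores the most-significant byte at the lowest address.
So the memory order matches the most-significant-first order: 24 2D CB AA.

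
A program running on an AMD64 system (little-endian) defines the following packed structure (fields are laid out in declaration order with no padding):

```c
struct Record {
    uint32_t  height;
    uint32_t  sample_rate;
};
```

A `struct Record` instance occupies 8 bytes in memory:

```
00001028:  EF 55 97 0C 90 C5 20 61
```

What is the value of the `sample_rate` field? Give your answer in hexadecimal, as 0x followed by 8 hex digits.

0x6120C590

`sample_rate` follows `height` (4 bytes), so it starts at byte offset 4 and occupies 4 bytes.
Bytes at offsets 4..7: 90 C5 20 61.
In little-endian order the low byte comes first in memory.
Reassemble most-significant byte first: 61 20 C5 90 → 0x6120C590.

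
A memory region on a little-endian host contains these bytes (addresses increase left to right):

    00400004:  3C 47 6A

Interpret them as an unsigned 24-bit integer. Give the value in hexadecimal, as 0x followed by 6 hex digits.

Little-endian: lowest address holds the least-significant byte.
Reassemble most-significant byte first: 6A 47 3C → 0x6A473C.

0x6A473C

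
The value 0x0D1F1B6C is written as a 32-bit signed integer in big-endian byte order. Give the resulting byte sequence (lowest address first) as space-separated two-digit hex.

Split into bytes (most-significant first): 0D 1F 1B 6C.
Big-endian stores the most-significant byte at the lowest address.
So the memory order matches the most-significant-first order: 0D 1F 1B 6C.

0D 1F 1B 6C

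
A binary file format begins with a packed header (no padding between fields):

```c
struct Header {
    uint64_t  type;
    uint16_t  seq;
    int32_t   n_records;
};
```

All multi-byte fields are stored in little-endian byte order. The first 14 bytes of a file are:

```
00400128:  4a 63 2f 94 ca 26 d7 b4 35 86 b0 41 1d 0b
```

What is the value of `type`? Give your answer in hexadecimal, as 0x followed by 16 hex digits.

0xB4D726CA942F634A

`type` is the first field, at byte offset 0, occupying 8 bytes.
Bytes at offsets 0..7: 4A 63 2F 94 CA 26 D7 B4.
Little-endian stores the least-significant byte at the lowest address.
Reassemble most-significant byte first: B4 D7 26 CA 94 2F 63 4A → 0xB4D726CA942F634A.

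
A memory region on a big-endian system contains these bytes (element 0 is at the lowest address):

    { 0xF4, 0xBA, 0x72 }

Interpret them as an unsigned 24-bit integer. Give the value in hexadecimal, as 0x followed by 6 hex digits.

0xF4BA72

Big-endian: lowest address holds the most-significant byte.
The bytes are already most-significant first: 0xF4BA72.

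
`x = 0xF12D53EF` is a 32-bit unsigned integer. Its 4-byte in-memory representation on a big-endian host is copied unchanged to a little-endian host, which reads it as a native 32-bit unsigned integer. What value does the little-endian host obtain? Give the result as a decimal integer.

4015205873

Stored big-endian, the bytes at ascending addresses are F1 2D 53 EF.
Read back as little-endian, the first byte is least significant, giving 0xEF532DF1.
0xEF532DF1 = 4015205873.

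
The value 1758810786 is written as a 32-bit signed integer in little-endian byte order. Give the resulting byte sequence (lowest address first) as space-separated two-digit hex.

A2 52 D5 68

1758810786 in hexadecimal, padded to 32 bits, is 0x68D552A2.
Split into bytes (most-significant first): 68 D5 52 A2.
Little-endian: lowest address holds the least-significant byte.
So at ascending addresses the bytes are A2 52 D5 68.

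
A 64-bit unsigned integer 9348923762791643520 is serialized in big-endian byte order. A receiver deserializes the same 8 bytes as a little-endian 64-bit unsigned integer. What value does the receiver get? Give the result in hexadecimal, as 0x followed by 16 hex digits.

0x80796729A10CBE81

9348923762791643520 in 64-bit hexadecimal is 0x81BE0CA129677980.
Stored big-endian, the bytes at ascending addresses are 81 BE 0C A1 29 67 79 80.
Read back as little-endian, the first byte is least significant, giving 0x80796729A10CBE81.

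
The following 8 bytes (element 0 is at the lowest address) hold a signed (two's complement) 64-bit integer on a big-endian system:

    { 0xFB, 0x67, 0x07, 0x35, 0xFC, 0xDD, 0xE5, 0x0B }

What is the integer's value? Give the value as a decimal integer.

-331288119131380469

In big-endian order the high byte comes first in memory.
The bytes are already most-significant first: 0xFB670735FCDDE50B.
Top bit is set, so as a signed 64-bit value this is 0xFB670735FCDDE50B − 2^64 = -331288119131380469.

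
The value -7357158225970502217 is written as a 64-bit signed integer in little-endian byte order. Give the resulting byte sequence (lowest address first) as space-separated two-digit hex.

Two's complement of -7357158225970502217 in 64 bits: 7357158225970502217 = 0x6619E06D37509A49; invert → 0x99E61F92C8AF65B6; add 1 → 0x99E61F92C8AF65B7.
Split into bytes (most-significant first): 99 E6 1F 92 C8 AF 65 B7.
In little-endian order the low byte comes first in memory.
So at ascending addresses the bytes are B7 65 AF C8 92 1F E6 99.

B7 65 AF C8 92 1F E6 99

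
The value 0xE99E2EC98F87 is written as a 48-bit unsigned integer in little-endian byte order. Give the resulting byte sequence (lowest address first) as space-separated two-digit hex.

87 8F C9 2E 9E E9

Split into bytes (most-significant first): E9 9E 2E C9 8F 87.
Little-endian stores the least-significant byte at the lowest address.
So at ascending addresses the bytes are 87 8F C9 2E 9E E9.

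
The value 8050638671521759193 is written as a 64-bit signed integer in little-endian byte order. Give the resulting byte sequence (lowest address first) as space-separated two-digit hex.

8050638671521759193 in hexadecimal, padded to 64 bits, is 0x6FB99D37B713BFD9.
Split into bytes (most-significant first): 6F B9 9D 37 B7 13 BF D9.
Little-endian: lowest address holds the least-significant byte.
So at ascending addresses the bytes are D9 BF 13 B7 37 9D B9 6F.

D9 BF 13 B7 37 9D B9 6F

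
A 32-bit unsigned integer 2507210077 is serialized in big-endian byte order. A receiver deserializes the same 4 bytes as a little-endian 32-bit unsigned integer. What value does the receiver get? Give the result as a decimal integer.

1576890517

2507210077 in 32-bit hexadecimal is 0x9570FD5D.
Stored big-endian, the bytes at ascending addresses are 95 70 FD 5D.
Read back as little-endian, the first byte is least significant, giving 0x5DFD7095.
0x5DFD7095 = 1576890517.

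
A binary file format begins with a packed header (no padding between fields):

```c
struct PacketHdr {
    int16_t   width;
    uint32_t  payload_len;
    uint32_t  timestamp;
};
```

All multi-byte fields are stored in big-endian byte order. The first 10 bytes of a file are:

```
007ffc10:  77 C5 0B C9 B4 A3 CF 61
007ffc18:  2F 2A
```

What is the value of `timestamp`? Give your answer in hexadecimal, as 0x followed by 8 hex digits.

`timestamp` follows `width` (2 B), `payload_len` (4 B), so it starts at offset 2 + 4 = 6 and occupies 4 bytes.
Bytes at offsets 6..9: CF 61 2F 2A.
Big-endian: lowest address holds the most-significant byte.
The bytes are already most-significant first: 0xCF612F2A.

0xCF612F2A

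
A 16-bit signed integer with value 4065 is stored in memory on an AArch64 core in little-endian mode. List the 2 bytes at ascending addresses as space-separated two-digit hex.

4065 in hexadecimal, padded to 16 bits, is 0x0FE1.
Split into bytes (most-significant first): 0F E1.
Little-endian stores the least-significant byte at the lowest address.
So at ascending addresses the bytes are E1 0F.

E1 0F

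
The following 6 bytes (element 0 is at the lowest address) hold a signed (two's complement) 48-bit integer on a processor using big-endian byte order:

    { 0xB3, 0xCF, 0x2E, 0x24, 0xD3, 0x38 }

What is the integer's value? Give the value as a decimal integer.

-83772562943176

Big-endian stores the most-significant byte at the lowest address.
The bytes are already most-significant first: 0xB3CF2E24D338.
Top bit is set, so as a signed 48-bit value this is 0xB3CF2E24D338 − 2^48 = -83772562943176.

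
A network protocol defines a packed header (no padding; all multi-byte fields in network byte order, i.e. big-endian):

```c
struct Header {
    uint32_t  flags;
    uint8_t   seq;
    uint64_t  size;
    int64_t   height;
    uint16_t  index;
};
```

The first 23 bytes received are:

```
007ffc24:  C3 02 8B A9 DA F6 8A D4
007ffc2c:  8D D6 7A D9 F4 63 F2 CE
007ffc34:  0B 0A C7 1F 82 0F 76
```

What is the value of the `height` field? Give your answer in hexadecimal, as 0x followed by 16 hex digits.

0x63F2CE0B0AC71F82

`height` follows `flags` (4 B), `seq` (1 B), `size` (8 B), so it starts at offset 4 + 1 + 8 = 13 and occupies 8 bytes.
Bytes at offsets 13..20: 63 F2 CE 0B 0A C7 1F 82.
Big-endian: lowest address holds the most-significant byte.
The bytes are already most-significant first: 0x63F2CE0B0AC71F82.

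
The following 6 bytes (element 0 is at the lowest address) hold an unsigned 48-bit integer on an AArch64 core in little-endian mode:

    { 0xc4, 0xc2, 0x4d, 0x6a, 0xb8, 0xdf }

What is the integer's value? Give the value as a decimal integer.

245983150457540

In little-endian order the low byte comes first in memory.
Reassemble most-significant byte first: DF B8 6A 4D C2 C4 → 0xDFB86A4DC2C4.
0xDFB86A4DC2C4 = 245983150457540.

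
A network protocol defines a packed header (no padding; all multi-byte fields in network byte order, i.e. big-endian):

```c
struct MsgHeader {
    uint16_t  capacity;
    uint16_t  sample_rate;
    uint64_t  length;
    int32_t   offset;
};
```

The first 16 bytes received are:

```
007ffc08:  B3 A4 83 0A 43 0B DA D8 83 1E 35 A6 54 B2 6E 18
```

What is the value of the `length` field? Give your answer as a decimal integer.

`length` follows `capacity` (2 B), `sample_rate` (2 B), so it starts at offset 2 + 2 = 4 and occupies 8 bytes.
Bytes at offsets 4..11: 43 0B DA D8 83 1E 35 A6.
Big-endian stores the most-significant byte at the lowest address.
The bytes are already most-significant first: 0x430BDAD8831E35A6.
0x430BDAD8831E35A6 = 4831195648732575142.

4831195648732575142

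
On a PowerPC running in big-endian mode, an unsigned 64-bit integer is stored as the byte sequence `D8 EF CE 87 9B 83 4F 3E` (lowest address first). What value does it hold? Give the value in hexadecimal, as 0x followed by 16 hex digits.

Big-endian stores the most-significant byte at the lowest address.
The bytes are already most-significant first: 0xD8EFCE879B834F3E.

0xD8EFCE879B834F3E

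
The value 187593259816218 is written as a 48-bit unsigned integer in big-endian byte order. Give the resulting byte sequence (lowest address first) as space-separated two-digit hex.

AA 9D 75 9D 15 1A

187593259816218 in hexadecimal, padded to 48 bits, is 0xAA9D759D151A.
Split into bytes (most-significant first): AA 9D 75 9D 15 1A.
In big-endian order the high byte comes first in memory.
So the memory order matches the most-significant-first order: AA 9D 75 9D 15 1A.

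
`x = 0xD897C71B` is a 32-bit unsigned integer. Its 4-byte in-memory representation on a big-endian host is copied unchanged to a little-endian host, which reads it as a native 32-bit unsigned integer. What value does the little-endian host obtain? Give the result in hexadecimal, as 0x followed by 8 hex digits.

Stored big-endian, the bytes at ascending addresses are D8 97 C7 1B.
Read back as little-endian, the first byte is least significant, giving 0x1BC797D8.

0x1BC797D8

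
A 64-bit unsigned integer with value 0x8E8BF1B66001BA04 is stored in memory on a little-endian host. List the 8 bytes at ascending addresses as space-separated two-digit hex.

Split into bytes (most-significant first): 8E 8B F1 B6 60 01 BA 04.
Little-endian: lowest address holds the least-significant byte.
So at ascending addresses the bytes are 04 BA 01 60 B6 F1 8B 8E.

04 BA 01 60 B6 F1 8B 8E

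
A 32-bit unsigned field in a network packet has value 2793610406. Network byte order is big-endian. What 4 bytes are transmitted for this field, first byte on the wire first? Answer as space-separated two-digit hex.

A6 83 1C A6

2793610406 in hexadecimal, padded to 32 bits, is 0xA6831CA6.
Split into bytes (most-significant first): A6 83 1C A6.
In big-endian order the high byte comes first in memory.
So the memory order matches the most-significant-first order: A6 83 1C A6.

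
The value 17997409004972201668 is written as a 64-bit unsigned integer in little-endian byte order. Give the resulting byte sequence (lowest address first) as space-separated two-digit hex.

C4 D6 C8 BA 22 A4 C3 F9

17997409004972201668 in hexadecimal, padded to 64 bits, is 0xF9C3A422BAC8D6C4.
Split into bytes (most-significant first): F9 C3 A4 22 BA C8 D6 C4.
Little-endian stores the least-significant byte at the lowest address.
So at ascending addresses the bytes are C4 D6 C8 BA 22 A4 C3 F9.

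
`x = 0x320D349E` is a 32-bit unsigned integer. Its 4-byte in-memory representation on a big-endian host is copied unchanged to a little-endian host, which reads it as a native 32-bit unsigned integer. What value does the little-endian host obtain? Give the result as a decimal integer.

2654211378

Stored big-endian, the bytes at ascending addresses are 32 0D 34 9E.
Read back as little-endian, the first byte is least significant, giving 0x9E340D32.
0x9E340D32 = 2654211378.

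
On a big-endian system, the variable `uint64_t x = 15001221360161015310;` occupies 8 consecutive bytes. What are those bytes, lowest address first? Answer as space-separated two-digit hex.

D0 2F 0B 58 E1 66 46 0E

15001221360161015310 in hexadecimal, padded to 64 bits, is 0xD02F0B58E166460E.
Split into bytes (most-significant first): D0 2F 0B 58 E1 66 46 0E.
Big-endian: lowest address holds the most-significant byte.
So the memory order matches the most-significant-first order: D0 2F 0B 58 E1 66 46 0E.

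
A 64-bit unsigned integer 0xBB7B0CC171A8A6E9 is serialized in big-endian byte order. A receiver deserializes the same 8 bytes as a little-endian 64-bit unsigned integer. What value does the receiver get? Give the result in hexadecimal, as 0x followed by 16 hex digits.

Stored big-endian, the bytes at ascending addresses are BB 7B 0C C1 71 A8 A6 E9.
Read back as little-endian, the first byte is least significant, giving 0xE9A6A871C10C7BBB.

0xE9A6A871C10C7BBB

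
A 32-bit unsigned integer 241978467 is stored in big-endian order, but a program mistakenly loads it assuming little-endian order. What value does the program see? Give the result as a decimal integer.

241978467 in 32-bit hexadecimal is 0x0E6C4C63.
Stored big-endian, the bytes at ascending addresses are 0E 6C 4C 63.
Read back as little-endian, the first byte is least significant, giving 0x634C6C0E.
0x634C6C0E = 1665952782.

1665952782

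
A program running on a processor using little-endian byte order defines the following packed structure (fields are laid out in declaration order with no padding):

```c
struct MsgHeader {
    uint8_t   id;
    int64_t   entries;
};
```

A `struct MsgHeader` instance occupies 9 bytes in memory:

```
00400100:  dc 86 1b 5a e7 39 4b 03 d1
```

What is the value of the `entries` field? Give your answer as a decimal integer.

-3385779782785819770

`entries` follows `id` (1 byte), so it starts at byte offset 1 and occupies 8 bytes.
Bytes at offsets 1..8: 86 1B 5A E7 39 4B 03 D1.
In little-endian order the low byte comes first in memory.
Reassemble most-significant byte first: D1 03 4B 39 E7 5A 1B 86 → 0xD1034B39E75A1B86.
Top bit is set, so as a signed 64-bit value this is 0xD1034B39E75A1B86 − 2^64 = -3385779782785819770.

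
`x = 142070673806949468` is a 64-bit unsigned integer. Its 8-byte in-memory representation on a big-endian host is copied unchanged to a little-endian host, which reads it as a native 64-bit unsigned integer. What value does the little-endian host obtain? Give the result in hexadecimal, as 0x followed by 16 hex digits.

0x5C7C436D86BCF801

142070673806949468 in 64-bit hexadecimal is 0x01F8BC866D437C5C.
Stored big-endian, the bytes at ascending addresses are 01 F8 BC 86 6D 43 7C 5C.
Read back as little-endian, the first byte is least significant, giving 0x5C7C436D86BCF801.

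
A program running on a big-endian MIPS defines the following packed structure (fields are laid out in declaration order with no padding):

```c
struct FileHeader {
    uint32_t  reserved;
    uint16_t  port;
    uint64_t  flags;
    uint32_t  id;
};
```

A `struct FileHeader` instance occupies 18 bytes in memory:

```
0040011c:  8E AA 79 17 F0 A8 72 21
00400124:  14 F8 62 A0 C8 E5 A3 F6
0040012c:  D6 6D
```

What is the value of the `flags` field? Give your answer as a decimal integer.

`flags` follows `reserved` (4 B), `port` (2 B), so it starts at offset 4 + 2 = 6 and occupies 8 bytes.
Bytes at offsets 6..13: 72 21 14 F8 62 A0 C8 E5.
In big-endian order the high byte comes first in memory.
The bytes are already most-significant first: 0x722114F862A0C8E5.
0x722114F862A0C8E5 = 8223877451594385637.

8223877451594385637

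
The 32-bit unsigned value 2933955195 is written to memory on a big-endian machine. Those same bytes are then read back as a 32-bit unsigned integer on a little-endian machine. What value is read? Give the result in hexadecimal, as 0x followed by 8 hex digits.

2933955195 in 32-bit hexadecimal is 0xAEE09A7B.
Stored big-endian, the bytes at ascending addresses are AE E0 9A 7B.
Read back as little-endian, the first byte is least significant, giving 0x7B9AE0AE.

0x7B9AE0AE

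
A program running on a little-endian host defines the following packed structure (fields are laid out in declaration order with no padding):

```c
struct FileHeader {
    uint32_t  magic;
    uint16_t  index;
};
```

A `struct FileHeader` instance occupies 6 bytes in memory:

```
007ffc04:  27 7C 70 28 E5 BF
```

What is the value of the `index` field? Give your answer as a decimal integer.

49125

`index` follows `magic` (4 bytes), so it starts at byte offset 4 and occupies 2 bytes.
Bytes at offsets 4..5: E5 BF.
Little-endian: lowest address holds the least-significant byte.
Reassemble most-significant byte first: BF E5 → 0xBFE5.
0xBFE5 = 49125.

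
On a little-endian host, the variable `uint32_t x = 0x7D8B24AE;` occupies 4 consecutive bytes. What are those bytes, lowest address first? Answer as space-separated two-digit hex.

Split into bytes (most-significant first): 7D 8B 24 AE.
Little-endian stores the least-significant byte at the lowest address.
So at ascending addresses the bytes are AE 24 8B 7D.

AE 24 8B 7D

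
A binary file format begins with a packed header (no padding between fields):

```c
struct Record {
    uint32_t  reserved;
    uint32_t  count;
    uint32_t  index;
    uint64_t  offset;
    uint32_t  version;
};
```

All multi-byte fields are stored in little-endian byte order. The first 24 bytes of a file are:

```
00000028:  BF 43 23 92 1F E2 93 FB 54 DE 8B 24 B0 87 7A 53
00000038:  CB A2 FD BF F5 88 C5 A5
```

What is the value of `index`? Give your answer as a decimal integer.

613146196

`index` follows `reserved` (4 B), `count` (4 B), so it starts at offset 4 + 4 = 8 and occupies 4 bytes.
Bytes at offsets 8..11: 54 DE 8B 24.
In little-endian order the low byte comes first in memory.
Reassemble most-significant byte first: 24 8B DE 54 → 0x248BDE54.
0x248BDE54 = 613146196.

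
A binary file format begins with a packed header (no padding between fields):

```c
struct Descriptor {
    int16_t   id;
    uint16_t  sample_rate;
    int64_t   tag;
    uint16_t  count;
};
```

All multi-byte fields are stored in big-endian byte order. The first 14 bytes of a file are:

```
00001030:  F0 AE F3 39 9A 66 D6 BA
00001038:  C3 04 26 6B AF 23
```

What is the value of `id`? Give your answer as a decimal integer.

-3922

`id` is the first field, at byte offset 0, occupying 2 bytes.
Bytes at offsets 0..1: F0 AE.
In big-endian order the high byte comes first in memory.
The bytes are already most-significant first: 0xF0AE.
Top bit is set, so as a signed 16-bit value this is 0xF0AE − 2^16 = -3922.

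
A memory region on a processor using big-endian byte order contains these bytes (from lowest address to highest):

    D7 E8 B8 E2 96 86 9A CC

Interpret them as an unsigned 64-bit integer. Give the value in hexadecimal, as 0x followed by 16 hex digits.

Big-endian: lowest address holds the most-significant byte.
The bytes are already most-significant first: 0xD7E8B8E296869ACC.

0xD7E8B8E296869ACC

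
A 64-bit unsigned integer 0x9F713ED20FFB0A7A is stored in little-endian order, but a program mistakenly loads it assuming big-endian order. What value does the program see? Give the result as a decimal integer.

Stored little-endian, the bytes at ascending addresses are 7A 0A FB 0F D2 3E 71 9F.
Read back as big-endian, the last byte is least significant, giving 0x7A0AFB0FD23E719F.
0x7A0AFB0FD23E719F = 8794117267764703647.

8794117267764703647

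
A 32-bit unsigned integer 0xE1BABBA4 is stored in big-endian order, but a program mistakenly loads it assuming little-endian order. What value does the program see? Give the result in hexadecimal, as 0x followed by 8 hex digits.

Stored big-endian, the bytes at ascending addresses are E1 BA BB A4.
Read back as little-endian, the first byte is least significant, giving 0xA4BBBAE1.

0xA4BBBAE1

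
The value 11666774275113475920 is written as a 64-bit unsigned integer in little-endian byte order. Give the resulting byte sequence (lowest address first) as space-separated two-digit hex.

50 DF CD D6 63 B5 E8 A1

11666774275113475920 in hexadecimal, padded to 64 bits, is 0xA1E8B563D6CDDF50.
Split into bytes (most-significant first): A1 E8 B5 63 D6 CD DF 50.
Little-endian: lowest address holds the least-significant byte.
So at ascending addresses the bytes are 50 DF CD D6 63 B5 E8 A1.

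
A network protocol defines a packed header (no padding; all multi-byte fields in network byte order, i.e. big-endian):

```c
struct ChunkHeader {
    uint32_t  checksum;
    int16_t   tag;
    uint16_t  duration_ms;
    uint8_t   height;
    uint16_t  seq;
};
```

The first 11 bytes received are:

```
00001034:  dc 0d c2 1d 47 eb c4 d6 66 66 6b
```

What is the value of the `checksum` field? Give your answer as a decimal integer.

3691889181

`checksum` is the first field, at byte offset 0, occupying 4 bytes.
Bytes at offsets 0..3: DC 0D C2 1D.
Big-endian: lowest address holds the most-significant byte.
The bytes are already most-significant first: 0xDC0DC21D.
0xDC0DC21D = 3691889181.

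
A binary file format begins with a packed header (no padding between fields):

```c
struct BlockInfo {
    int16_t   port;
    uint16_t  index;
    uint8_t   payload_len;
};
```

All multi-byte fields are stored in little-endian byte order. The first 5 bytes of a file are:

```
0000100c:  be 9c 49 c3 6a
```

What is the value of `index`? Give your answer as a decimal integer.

`index` follows `port` (2 bytes), so it starts at byte offset 2 and occupies 2 bytes.
Bytes at offsets 2..3: 49 C3.
Little-endian: lowest address holds the least-significant byte.
Reassemble most-significant byte first: C3 49 → 0xC349.
0xC349 = 49993.

49993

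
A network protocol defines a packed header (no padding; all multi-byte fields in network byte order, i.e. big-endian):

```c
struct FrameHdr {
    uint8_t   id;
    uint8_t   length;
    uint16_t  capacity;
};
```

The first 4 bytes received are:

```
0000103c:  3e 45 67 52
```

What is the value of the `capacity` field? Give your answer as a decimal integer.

26450

`capacity` follows `id` (1 B), `length` (1 B), so it starts at offset 1 + 1 = 2 and occupies 2 bytes.
Bytes at offsets 2..3: 67 52.
Big-endian stores the most-significant byte at the lowest address.
The bytes are already most-significant first: 0x6752.
0x6752 = 26450.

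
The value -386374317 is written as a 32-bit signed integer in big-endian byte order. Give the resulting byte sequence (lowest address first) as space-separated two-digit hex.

Two's complement of -386374317 in 32 bits: 386374317 = 0x17079AAD; invert → 0xE8F86552; add 1 → 0xE8F86553.
Split into bytes (most-significant first): E8 F8 65 53.
In big-endian order the high byte comes first in memory.
So the memory order matches the most-significant-first order: E8 F8 65 53.

E8 F8 65 53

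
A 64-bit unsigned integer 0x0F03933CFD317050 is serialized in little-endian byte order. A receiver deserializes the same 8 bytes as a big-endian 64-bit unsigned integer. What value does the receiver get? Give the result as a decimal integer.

Stored little-endian, the bytes at ascending addresses are 50 70 31 FD 3C 93 03 0F.
Read back as big-endian, the last byte is least significant, giving 0x507031FD3C93030F.
0x507031FD3C93030F = 5796187684138582799.

5796187684138582799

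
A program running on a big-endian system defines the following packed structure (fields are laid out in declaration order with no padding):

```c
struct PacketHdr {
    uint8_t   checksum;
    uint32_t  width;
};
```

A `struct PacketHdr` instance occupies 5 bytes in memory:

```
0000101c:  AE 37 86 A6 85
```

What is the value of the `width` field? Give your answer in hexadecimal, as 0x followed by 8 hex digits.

0x3786A685

`width` follows `checksum` (1 byte), so it starts at byte offset 1 and occupies 4 bytes.
Bytes at offsets 1..4: 37 86 A6 85.
Big-endian stores the most-significant byte at the lowest address.
The bytes are already most-significant first: 0x3786A685.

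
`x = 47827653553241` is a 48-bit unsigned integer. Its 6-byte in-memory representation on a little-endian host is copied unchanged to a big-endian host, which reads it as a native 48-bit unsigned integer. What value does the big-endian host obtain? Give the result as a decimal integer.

98871434706731

47827653553241 in 48-bit hexadecimal is 0x2B7FBE4CEC59.
Stored little-endian, the bytes at ascending addresses are 59 EC 4C BE 7F 2B.
Read back as big-endian, the last byte is least significant, giving 0x59EC4CBE7F2B.
0x59EC4CBE7F2B = 98871434706731.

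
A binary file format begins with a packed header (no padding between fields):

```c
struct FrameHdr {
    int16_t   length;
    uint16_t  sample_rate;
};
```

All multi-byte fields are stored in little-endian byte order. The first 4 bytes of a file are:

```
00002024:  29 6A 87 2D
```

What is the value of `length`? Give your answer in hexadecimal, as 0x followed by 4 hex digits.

0x6A29

`length` is the first field, at byte offset 0, occupying 2 bytes.
Bytes at offsets 0..1: 29 6A.
In little-endian order the low byte comes first in memory.
Reassemble most-significant byte first: 6A 29 → 0x6A29.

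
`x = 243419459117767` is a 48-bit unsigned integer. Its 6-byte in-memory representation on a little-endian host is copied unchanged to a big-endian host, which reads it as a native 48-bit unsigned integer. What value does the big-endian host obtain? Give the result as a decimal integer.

243419459117767 in 48-bit hexadecimal is 0xDD63826462C7.
Stored little-endian, the bytes at ascending addresses are C7 62 64 82 63 DD.
Read back as big-endian, the last byte is least significant, giving 0xC762648263DD.
0xC762648263DD = 219225406989277.

219225406989277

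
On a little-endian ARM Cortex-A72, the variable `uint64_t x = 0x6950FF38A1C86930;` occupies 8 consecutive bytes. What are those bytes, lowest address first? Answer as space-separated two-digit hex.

Split into bytes (most-significant first): 69 50 FF 38 A1 C8 69 30.
In little-endian order the low byte comes first in memory.
So at ascending addresses the bytes are 30 69 C8 A1 38 FF 50 69.

30 69 C8 A1 38 FF 50 69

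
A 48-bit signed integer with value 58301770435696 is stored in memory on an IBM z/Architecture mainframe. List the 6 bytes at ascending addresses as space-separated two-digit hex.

35 06 70 51 0C 70

58301770435696 in hexadecimal, padded to 48 bits, is 0x350670510C70.
Split into bytes (most-significant first): 35 06 70 51 0C 70.
Big-endian: lowest address holds the most-significant byte.
So the memory order matches the most-significant-first order: 35 06 70 51 0C 70.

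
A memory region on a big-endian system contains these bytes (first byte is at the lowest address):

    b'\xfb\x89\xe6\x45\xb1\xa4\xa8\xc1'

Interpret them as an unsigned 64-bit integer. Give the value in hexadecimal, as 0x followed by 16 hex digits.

Big-endian stores the most-significant byte at the lowest address.
The bytes are already most-significant first: 0xFB89E645B1A4A8C1.

0xFB89E645B1A4A8C1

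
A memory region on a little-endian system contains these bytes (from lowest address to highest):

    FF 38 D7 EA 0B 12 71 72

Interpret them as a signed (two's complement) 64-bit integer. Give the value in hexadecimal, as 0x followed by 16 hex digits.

0x7271120BEAD738FF

In little-endian order the low byte comes first in memory.
Reassemble most-significant byte first: 72 71 12 0B EA D7 38 FF → 0x7271120BEAD738FF.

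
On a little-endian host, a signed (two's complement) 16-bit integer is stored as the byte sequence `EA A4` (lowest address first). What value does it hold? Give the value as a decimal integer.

Little-endian stores the least-significant byte at the lowest address.
Reassemble most-significant byte first: A4 EA → 0xA4EA.
Top bit is set, so as a signed 16-bit value this is 0xA4EA − 2^16 = -23318.

-23318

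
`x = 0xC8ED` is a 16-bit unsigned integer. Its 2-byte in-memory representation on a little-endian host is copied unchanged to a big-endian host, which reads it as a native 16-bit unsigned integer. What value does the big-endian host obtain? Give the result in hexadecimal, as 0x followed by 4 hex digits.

0xEDC8

Stored little-endian, the bytes at ascending addresses are ED C8.
Read back as big-endian, the last byte is least significant, giving 0xEDC8.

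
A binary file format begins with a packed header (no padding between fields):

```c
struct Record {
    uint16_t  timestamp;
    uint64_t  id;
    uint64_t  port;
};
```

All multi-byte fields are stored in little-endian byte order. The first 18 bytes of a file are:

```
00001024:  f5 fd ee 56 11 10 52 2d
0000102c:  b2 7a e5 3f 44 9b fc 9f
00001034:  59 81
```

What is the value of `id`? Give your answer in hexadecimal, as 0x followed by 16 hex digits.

`id` follows `timestamp` (2 bytes), so it starts at byte offset 2 and occupies 8 bytes.
Bytes at offsets 2..9: EE 56 11 10 52 2D B2 7A.
Little-endian: lowest address holds the least-significant byte.
Reassemble most-significant byte first: 7A B2 2D 52 10 11 56 EE → 0x7AB22D52101156EE.

0x7AB22D52101156EE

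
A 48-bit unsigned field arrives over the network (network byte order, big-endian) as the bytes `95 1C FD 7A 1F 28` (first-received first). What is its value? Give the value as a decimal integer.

Big-endian stores the most-significant byte at the lowest address.
The bytes are already most-significant first: 0x951CFD7A1F28.
0x951CFD7A1F28 = 163951744261928.

163951744261928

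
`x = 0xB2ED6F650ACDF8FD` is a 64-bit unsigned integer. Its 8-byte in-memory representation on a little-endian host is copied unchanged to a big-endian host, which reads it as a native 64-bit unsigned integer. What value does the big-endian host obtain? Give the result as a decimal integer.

18300602530355211698

Stored little-endian, the bytes at ascending addresses are FD F8 CD 0A 65 6F ED B2.
Read back as big-endian, the last byte is least significant, giving 0xFDF8CD0A656FEDB2.
0xFDF8CD0A656FEDB2 = 18300602530355211698.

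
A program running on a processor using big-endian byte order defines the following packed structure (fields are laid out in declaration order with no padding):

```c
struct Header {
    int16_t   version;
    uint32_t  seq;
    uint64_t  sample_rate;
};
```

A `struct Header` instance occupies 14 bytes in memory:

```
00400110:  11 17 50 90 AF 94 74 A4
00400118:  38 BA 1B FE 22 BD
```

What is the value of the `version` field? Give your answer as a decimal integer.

`version` is the first field, at byte offset 0, occupying 2 bytes.
Bytes at offsets 0..1: 11 17.
In big-endian order the high byte comes first in memory.
The bytes are already most-significant first: 0x1117.
0x1117 = 4375.

4375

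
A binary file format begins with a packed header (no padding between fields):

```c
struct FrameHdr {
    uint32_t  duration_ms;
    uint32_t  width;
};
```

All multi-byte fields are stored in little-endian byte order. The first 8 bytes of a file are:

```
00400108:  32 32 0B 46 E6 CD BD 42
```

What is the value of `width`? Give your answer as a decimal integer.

`width` follows `duration_ms` (4 bytes), so it starts at byte offset 4 and occupies 4 bytes.
Bytes at offsets 4..7: E6 CD BD 42.
Little-endian stores the least-significant byte at the lowest address.
Reassemble most-significant byte first: 42 BD CD E6 → 0x42BDCDE6.
0x42BDCDE6 = 1119735270.

1119735270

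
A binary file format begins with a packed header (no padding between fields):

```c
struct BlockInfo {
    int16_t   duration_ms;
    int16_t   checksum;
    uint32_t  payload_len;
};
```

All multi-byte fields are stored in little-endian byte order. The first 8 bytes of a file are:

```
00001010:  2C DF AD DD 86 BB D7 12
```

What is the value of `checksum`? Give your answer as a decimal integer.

-8787

`checksum` follows `duration_ms` (2 bytes), so it starts at byte offset 2 and occupies 2 bytes.
Bytes at offsets 2..3: AD DD.
In little-endian order the low byte comes first in memory.
Reassemble most-significant byte first: DD AD → 0xDDAD.
Top bit is set, so as a signed 16-bit value this is 0xDDAD − 2^16 = -8787.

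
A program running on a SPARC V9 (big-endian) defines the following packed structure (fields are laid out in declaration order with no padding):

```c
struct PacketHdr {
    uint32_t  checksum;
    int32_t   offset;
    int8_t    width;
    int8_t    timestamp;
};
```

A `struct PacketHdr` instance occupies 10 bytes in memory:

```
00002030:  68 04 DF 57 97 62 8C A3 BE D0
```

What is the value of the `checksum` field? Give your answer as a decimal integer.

`checksum` is the first field, at byte offset 0, occupying 4 bytes.
Bytes at offsets 0..3: 68 04 DF 57.
Big-endian: lowest address holds the most-significant byte.
The bytes are already most-significant first: 0x6804DF57.
0x6804DF57 = 1745149783.

1745149783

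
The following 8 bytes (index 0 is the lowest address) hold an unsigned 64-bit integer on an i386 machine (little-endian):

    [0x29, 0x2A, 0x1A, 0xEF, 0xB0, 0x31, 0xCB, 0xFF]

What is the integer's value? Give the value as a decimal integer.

18431880535939361321

Little-endian: lowest address holds the least-significant byte.
Reassemble most-significant byte first: FF CB 31 B0 EF 1A 2A 29 → 0xFFCB31B0EF1A2A29.
0xFFCB31B0EF1A2A29 = 18431880535939361321.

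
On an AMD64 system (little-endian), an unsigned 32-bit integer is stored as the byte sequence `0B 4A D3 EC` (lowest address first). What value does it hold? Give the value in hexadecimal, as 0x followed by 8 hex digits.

0xECD34A0B

Little-endian stores the least-significant byte at the lowest address.
Reassemble most-significant byte first: EC D3 4A 0B → 0xECD34A0B.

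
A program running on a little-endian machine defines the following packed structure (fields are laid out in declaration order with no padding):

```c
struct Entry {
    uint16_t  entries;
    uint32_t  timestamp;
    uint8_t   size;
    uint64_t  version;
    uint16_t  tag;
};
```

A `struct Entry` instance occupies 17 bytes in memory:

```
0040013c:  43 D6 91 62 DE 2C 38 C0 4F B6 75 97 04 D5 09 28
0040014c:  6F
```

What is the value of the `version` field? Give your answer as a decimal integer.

`version` follows `entries` (2 B), `timestamp` (4 B), `size` (1 B), so it starts at offset 2 + 4 + 1 = 7 and occupies 8 bytes.
Bytes at offsets 7..14: C0 4F B6 75 97 04 D5 09.
Little-endian stores the least-significant byte at the lowest address.
Reassemble most-significant byte first: 09 D5 04 97 75 B6 4F C0 → 0x09D5049775B64FC0.
0x09D5049775B64FC0 = 708477564942176192.

708477564942176192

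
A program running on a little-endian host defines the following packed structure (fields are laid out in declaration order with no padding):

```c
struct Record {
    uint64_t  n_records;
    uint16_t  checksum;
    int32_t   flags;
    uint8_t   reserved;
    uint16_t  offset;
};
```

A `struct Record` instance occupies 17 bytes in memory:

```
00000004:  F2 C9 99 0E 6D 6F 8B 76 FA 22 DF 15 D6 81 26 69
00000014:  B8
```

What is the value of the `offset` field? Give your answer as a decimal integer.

`offset` follows `n_records` (8 B), `checksum` (2 B), `flags` (4 B), `reserved` (1 B), so it starts at offset 8 + 2 + 4 + 1 = 15 and occupies 2 bytes.
Bytes at offsets 15..16: 69 B8.
Little-endian stores the least-significant byte at the lowest address.
Reassemble most-significant byte first: B8 69 → 0xB869.
0xB869 = 47209.

47209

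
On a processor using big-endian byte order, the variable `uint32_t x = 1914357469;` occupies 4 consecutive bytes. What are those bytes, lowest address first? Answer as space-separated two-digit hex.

72 1A C6 DD

1914357469 in hexadecimal, padded to 32 bits, is 0x721AC6DD.
Split into bytes (most-significant first): 72 1A C6 DD.
Big-endian: lowest address holds the most-significant byte.
So the memory order matches the most-significant-first order: 72 1A C6 DD.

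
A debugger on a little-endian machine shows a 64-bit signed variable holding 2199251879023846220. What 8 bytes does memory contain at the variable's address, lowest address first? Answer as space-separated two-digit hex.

4C A3 D3 8C EE 4F 85 1E

2199251879023846220 in hexadecimal, padded to 64 bits, is 0x1E854FEE8CD3A34C.
Split into bytes (most-significant first): 1E 85 4F EE 8C D3 A3 4C.
Little-endian: lowest address holds the least-significant byte.
So at ascending addresses the bytes are 4C A3 D3 8C EE 4F 85 1E.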